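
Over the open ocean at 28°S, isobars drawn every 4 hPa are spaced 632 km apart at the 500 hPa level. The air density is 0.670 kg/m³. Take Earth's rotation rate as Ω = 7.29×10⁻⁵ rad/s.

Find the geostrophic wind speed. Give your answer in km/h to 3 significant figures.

Coriolis parameter at 28°S:
f = 2Ω sin φ = 2 × 7.29×10⁻⁵ × sin 28° = 6.84×10⁻⁵ s⁻¹
Pressure gradient: |∂P/∂n| = 400 Pa / 632000 m = 6.33×10⁻⁴ Pa/m
Geostrophic balance (pressure-gradient force = Coriolis force):
V_g = (1/(fρ)) |∂P/∂n| = 6.33×10⁻⁴ / (6.84×10⁻⁵ × 0.670) = 13.8 m/s
Converting: 13.8 m/s × 3.6 = 49.7 km/h

49.7 km/h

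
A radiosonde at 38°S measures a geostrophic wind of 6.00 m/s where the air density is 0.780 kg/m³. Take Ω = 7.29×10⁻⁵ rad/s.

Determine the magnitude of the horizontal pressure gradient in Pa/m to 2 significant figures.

4.2×10⁻⁴ Pa/m

Coriolis parameter at 38°S:
f = 2Ω sin φ = 2 × 7.29×10⁻⁵ × sin 38° = 8.98×10⁻⁵ s⁻¹
Geostrophic balance rearranged: |∂P/∂n| = f ρ V_g
|∂P/∂n| = 8.98×10⁻⁵ × 0.780 × 6.00 = 4.20×10⁻⁴ Pa/m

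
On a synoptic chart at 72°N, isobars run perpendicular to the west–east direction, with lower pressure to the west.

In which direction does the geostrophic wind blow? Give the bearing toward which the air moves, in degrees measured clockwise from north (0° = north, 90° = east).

000°

The pressure-gradient force points toward the west (bearing 270°).
Geostrophic balance: in the Northern Hemisphere the Coriolis force deflects motion to the right, so the geostrophic wind blows 90° to the right of the pressure-gradient force (low pressure on the left).
Rotating 270° by 90° clockwise gives 000° — the wind blows toward the north.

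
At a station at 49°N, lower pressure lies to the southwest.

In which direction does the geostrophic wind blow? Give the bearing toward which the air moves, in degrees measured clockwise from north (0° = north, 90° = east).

315°

The pressure-gradient force points toward the southwest (bearing 225°).
Geostrophic balance: in the Northern Hemisphere the Coriolis force deflects motion to the right, so the geostrophic wind blows 90° to the right of the pressure-gradient force (low pressure on the left).
Rotating 225° by 90° clockwise gives 315° — the wind blows toward the northwest.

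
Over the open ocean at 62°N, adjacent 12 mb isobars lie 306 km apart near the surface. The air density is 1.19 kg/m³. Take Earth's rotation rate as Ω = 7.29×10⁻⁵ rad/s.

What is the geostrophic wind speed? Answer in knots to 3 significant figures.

Coriolis parameter at 62°N:
f = 2Ω sin φ = 2 × 7.29×10⁻⁵ × sin 62° = 1.29×10⁻⁴ s⁻¹
Pressure gradient: |∂P/∂n| = 1200 Pa / 306000 m = 3.92×10⁻³ Pa/m
Geostrophic balance (pressure-gradient force = Coriolis force):
V_g = (1/(fρ)) |∂P/∂n| = 3.92×10⁻³ / (1.29×10⁻⁴ × 1.19) = 25.6 m/s
Converting: 25.6 m/s × 1.944 = 49.8 knots

49.8 knots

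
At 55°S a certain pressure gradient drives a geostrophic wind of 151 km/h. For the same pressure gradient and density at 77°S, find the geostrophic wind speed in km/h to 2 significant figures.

130 km/h

With the same pressure gradient and density, V_g ∝ 1/f ∝ 1/sin φ.
V₂ = V₁ · sin φ₁ / sin φ₂ = 151 × sin 55° / sin 77°
V₂ = 151 × 0.8192/0.9744 = 130 km/h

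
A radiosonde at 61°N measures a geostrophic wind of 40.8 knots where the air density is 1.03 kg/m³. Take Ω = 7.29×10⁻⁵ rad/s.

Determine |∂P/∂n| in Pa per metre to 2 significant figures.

2.8×10⁻³ Pa/m

Coriolis parameter at 61°N:
f = 2Ω sin φ = 2 × 7.29×10⁻⁵ × sin 61° = 1.28×10⁻⁴ s⁻¹
Wind speed in SI: 40.8 knots = 21.0 m/s
Geostrophic balance rearranged: |∂P/∂n| = f ρ V_g
|∂P/∂n| = 1.28×10⁻⁴ × 1.03 × 21.0 = 2.76×10⁻³ Pa/m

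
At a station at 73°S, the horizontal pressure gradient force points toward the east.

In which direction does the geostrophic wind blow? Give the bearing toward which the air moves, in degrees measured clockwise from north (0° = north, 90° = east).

The pressure-gradient force points toward the east (bearing 090°).
Geostrophic balance: in the Southern Hemisphere the Coriolis force deflects motion to the left, so the geostrophic wind blows 90° to the left of the pressure-gradient force (low pressure on the right).
Rotating 090° by 90° counterclockwise gives 000° — the wind blows toward the north.

000°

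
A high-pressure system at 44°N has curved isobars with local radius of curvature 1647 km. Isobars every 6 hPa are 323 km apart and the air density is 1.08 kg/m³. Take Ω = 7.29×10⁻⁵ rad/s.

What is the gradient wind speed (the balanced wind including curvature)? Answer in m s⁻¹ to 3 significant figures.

Coriolis parameter at 44°N:
f = 2Ω sin φ = 2 × 7.29×10⁻⁵ × sin 44° = 1.01×10⁻⁴ s⁻¹
Pressure gradient: |∂P/∂n| = 600 Pa / 323000 m = 1.86×10⁻³ Pa/m
Geostrophic speed: V_g = |∂P/∂n|/(fρ) = 1.86×10⁻³/(1.01×10⁻⁴ × 1.08) = 17.0 m/s
Around a high, pressure-gradient force acts outward with centrifugal, so Coriolis balances both:
fV = (1/ρ)|∂P/∂n| + V²/R  →  V² − fR·V + fR·V_g = 0
With fR = 1.01×10⁻⁴ × 1647×10³ m = 167 m/s:
V = [fR − √((fR)² − 4 fR V_g)]/2 = [167 − √(167² − 4×167×17)]/2 = 19.2 m/s
Supergeostrophic (V > V_g = 17 m/s), as expected around a high.

19.2 m s⁻¹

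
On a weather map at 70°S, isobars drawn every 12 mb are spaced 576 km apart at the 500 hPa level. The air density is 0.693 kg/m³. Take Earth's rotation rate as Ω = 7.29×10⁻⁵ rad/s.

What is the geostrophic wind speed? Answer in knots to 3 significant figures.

Coriolis parameter at 70°S:
f = 2Ω sin φ = 2 × 7.29×10⁻⁵ × sin 70° = 1.37×10⁻⁴ s⁻¹
Pressure gradient: |∂P/∂n| = 1200 Pa / 576000 m = 2.08×10⁻³ Pa/m
Geostrophic balance (pressure-gradient force = Coriolis force):
V_g = (1/(fρ)) |∂P/∂n| = 2.08×10⁻³ / (1.37×10⁻⁴ × 0.693) = 21.9 m/s
Converting: 21.9 m/s × 1.944 = 42.7 knots

42.7 knots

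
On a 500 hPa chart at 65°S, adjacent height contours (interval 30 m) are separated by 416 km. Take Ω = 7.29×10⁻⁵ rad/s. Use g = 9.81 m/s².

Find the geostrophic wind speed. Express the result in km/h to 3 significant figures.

Coriolis parameter at 65°S:
f = 2Ω sin φ = 2 × 7.29×10⁻⁵ × sin 65° = 1.32×10⁻⁴ s⁻¹
Height gradient: |∂Z/∂n| = 30 m / 416000 m = 7.21×10⁻⁵
On a pressure surface, geostrophic balance gives V_g = (g/f)|∂Z/∂n|:
V_g = 9.81 × 7.21×10⁻⁵ / 1.32×10⁻⁴ = 5.35 m/s
Converting: 5.35 m/s × 3.6 = 19.3 km/h

19.3 km/h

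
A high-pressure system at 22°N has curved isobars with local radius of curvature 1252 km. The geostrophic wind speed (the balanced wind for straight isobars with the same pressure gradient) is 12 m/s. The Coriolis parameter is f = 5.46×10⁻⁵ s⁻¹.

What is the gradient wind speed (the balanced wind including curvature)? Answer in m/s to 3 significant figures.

Around a high, pressure-gradient force acts outward with centrifugal, so Coriolis balances both:
fV = (1/ρ)|∂P/∂n| + V²/R  →  V² − fR·V + fR·V_g = 0
With fR = 5.46×10⁻⁵ × 1252×10³ m = 68.4 m/s:
V = [fR − √((fR)² − 4 fR V_g)]/2 = [68.4 − √(68.4² − 4×68.4×12)]/2 = 15.5 m/s
Supergeostrophic (V > V_g = 12 m/s), as expected around a high.

15.5 m/s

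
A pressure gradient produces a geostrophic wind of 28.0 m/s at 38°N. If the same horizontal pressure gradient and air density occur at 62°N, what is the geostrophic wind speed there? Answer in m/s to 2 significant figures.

With the same pressure gradient and density, V_g ∝ 1/f ∝ 1/sin φ.
V₂ = V₁ · sin φ₁ / sin φ₂ = 28.0 × sin 38° / sin 62°
V₂ = 28.0 × 0.6157/0.8829 = 20 m/s

20 m/s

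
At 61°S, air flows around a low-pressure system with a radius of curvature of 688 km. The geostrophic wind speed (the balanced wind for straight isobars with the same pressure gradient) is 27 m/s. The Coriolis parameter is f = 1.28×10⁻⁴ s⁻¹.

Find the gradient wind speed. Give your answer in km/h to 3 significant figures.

78.0 km/h

Around a low, centrifugal force acts outward with Coriolis, so pressure-gradient force balances both:
(1/ρ)|∂P/∂n| = fV + V²/R  →  V² + fR·V − fR·V_g = 0
With fR = 1.28×10⁻⁴ × 688×10³ m = 88.1 m/s:
V = [−fR + √((fR)² + 4 fR V_g)]/2 = [−88.1 + √(88.1² + 4×88.1×27)]/2 = 21.7 m/s
Subgeostrophic (V < V_g = 27 m/s), as expected around a low.
Converting: 21.7 m/s × 3.6 = 78.0 km/h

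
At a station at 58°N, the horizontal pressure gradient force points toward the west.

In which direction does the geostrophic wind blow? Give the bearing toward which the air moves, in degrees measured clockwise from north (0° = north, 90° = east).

000°

The pressure-gradient force points toward the west (bearing 270°).
Geostrophic balance: in the Northern Hemisphere the Coriolis force deflects motion to the right, so the geostrophic wind blows 90° to the right of the pressure-gradient force (low pressure on the left).
Rotating 270° by 90° clockwise gives 000° — the wind blows toward the north.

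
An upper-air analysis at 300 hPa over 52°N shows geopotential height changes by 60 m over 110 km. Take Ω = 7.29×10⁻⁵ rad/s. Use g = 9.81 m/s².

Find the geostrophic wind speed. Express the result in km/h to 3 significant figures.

168 km/h

Coriolis parameter at 52°N:
f = 2Ω sin φ = 2 × 7.29×10⁻⁵ × sin 52° = 1.15×10⁻⁴ s⁻¹
Height gradient: |∂Z/∂n| = 60 m / 110000 m = 5.45×10⁻⁴
On a pressure surface, geostrophic balance gives V_g = (g/f)|∂Z/∂n|:
V_g = 9.81 × 5.45×10⁻⁴ / 1.15×10⁻⁴ = 46.6 m/s
Converting: 46.6 m/s × 3.6 = 168 km/h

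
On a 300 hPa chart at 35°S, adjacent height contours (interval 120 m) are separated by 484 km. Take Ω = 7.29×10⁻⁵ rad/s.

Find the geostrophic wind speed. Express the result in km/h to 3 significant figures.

Coriolis parameter at 35°S:
f = 2Ω sin φ = 2 × 7.29×10⁻⁵ × sin 35° = 8.36×10⁻⁵ s⁻¹
Height gradient: |∂Z/∂n| = 120 m / 484000 m = 2.48×10⁻⁴
On a pressure surface, geostrophic balance gives V_g = (g/f)|∂Z/∂n|:
V_g = 9.81 × 2.48×10⁻⁴ / 8.36×10⁻⁵ = 29.1 m/s
Converting: 29.1 m/s × 3.6 = 105 km/h

105 km/h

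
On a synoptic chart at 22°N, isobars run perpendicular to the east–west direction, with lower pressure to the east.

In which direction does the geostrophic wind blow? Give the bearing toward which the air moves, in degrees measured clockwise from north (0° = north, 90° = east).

180°

The pressure-gradient force points toward the east (bearing 090°).
Geostrophic balance: in the Northern Hemisphere the Coriolis force deflects motion to the right, so the geostrophic wind blows 90° to the right of the pressure-gradient force (low pressure on the left).
Rotating 090° by 90° clockwise gives 180° — the wind blows toward the south.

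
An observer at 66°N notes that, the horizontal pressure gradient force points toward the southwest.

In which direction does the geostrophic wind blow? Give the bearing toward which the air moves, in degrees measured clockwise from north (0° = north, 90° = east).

The pressure-gradient force points toward the southwest (bearing 225°).
Geostrophic balance: in the Northern Hemisphere the Coriolis force deflects motion to the right, so the geostrophic wind blows 90° to the right of the pressure-gradient force (low pressure on the left).
Rotating 225° by 90° clockwise gives 315° — the wind blows toward the northwest.

315°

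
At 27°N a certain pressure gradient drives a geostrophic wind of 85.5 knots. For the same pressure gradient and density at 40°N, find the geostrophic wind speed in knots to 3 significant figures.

60.4 knots

With the same pressure gradient and density, V_g ∝ 1/f ∝ 1/sin φ.
V₂ = V₁ · sin φ₁ / sin φ₂ = 85.5 × sin 27° / sin 40°
V₂ = 85.5 × 0.4540/0.6428 = 60.4 knots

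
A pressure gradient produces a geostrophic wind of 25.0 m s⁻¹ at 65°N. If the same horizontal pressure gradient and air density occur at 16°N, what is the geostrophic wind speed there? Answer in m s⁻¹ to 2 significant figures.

82 m s⁻¹

With the same pressure gradient and density, V_g ∝ 1/f ∝ 1/sin φ.
V₂ = V₁ · sin φ₁ / sin φ₂ = 25.0 × sin 65° / sin 16°
V₂ = 25.0 × 0.9063/0.2756 = 82 m s⁻¹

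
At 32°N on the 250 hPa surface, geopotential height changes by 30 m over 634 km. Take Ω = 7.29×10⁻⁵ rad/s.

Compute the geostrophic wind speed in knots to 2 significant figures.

Coriolis parameter at 32°N:
f = 2Ω sin φ = 2 × 7.29×10⁻⁵ × sin 32° = 7.73×10⁻⁵ s⁻¹
Height gradient: |∂Z/∂n| = 30 m / 634000 m = 4.73×10⁻⁵
On a pressure surface, geostrophic balance gives V_g = (g/f)|∂Z/∂n|:
V_g = 9.81 × 4.73×10⁻⁵ / 7.73×10⁻⁵ = 6.01 m/s
Converting: 6.01 m/s × 1.944 = 12 knots

12 knots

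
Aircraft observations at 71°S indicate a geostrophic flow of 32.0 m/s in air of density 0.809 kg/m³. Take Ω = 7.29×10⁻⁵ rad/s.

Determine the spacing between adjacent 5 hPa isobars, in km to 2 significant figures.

Coriolis parameter at 71°S:
f = 2Ω sin φ = 2 × 7.29×10⁻⁵ × sin 71° = 1.38×10⁻⁴ s⁻¹
Geostrophic balance rearranged: |∂P/∂n| = f ρ V_g
|∂P/∂n| = 1.38×10⁻⁴ × 0.809 × 32.0 = 3.57×10⁻³ Pa/m
Isobar spacing: Δn = ΔP/|∂P/∂n| = 500 Pa / 3.57×10⁻³ Pa/m = 140102 m ≈ 140 km

140 km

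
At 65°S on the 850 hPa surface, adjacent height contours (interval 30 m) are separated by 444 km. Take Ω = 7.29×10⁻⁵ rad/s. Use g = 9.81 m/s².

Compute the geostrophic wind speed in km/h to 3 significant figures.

18.1 km/h

Coriolis parameter at 65°S:
f = 2Ω sin φ = 2 × 7.29×10⁻⁵ × sin 65° = 1.32×10⁻⁴ s⁻¹
Height gradient: |∂Z/∂n| = 30 m / 444000 m = 6.76×10⁻⁵
On a pressure surface, geostrophic balance gives V_g = (g/f)|∂Z/∂n|:
V_g = 9.81 × 6.76×10⁻⁵ / 1.32×10⁻⁴ = 5.02 m/s
Converting: 5.02 m/s × 3.6 = 18.1 km/h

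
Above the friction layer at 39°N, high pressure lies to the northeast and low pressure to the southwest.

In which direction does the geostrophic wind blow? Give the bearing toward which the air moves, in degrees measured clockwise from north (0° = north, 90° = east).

The pressure-gradient force points toward the southwest (bearing 225°).
Geostrophic balance: in the Northern Hemisphere the Coriolis force deflects motion to the right, so the geostrophic wind blows 90° to the right of the pressure-gradient force (low pressure on the left).
Rotating 225° by 90° clockwise gives 315° — the wind blows toward the northwest.

315°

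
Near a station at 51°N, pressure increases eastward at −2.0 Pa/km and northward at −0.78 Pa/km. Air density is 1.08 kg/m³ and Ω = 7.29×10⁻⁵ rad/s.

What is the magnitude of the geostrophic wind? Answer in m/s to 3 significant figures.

17.5 m/s

Coriolis parameter at 51°N:
f = 2Ω sin φ = 2 × 7.29×10⁻⁵ × sin 51° = 1.13×10⁻⁴ s⁻¹
Component geostrophic relations (x east, y north):
u_g = −(1/(fρ)) ∂P/∂y,  v_g = (1/(fρ)) ∂P/∂x
u_g = −(−0.78×10⁻³)/(1.13×10⁻⁴ × 1.08) = 6.37 m/s;  v_g = (−2.0×10⁻³)/(1.13×10⁻⁴ × 1.08) = −16.3 m/s
|V_g| = √(u_g² + v_g²) = 17.5 m/s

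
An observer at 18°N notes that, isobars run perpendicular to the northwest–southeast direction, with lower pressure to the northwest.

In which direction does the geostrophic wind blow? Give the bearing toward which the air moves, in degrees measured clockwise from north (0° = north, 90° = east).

The pressure-gradient force points toward the northwest (bearing 315°).
Geostrophic balance: in the Northern Hemisphere the Coriolis force deflects motion to the right, so the geostrophic wind blows 90° to the right of the pressure-gradient force (low pressure on the left).
Rotating 315° by 90° clockwise gives 045° — the wind blows toward the northeast.

045°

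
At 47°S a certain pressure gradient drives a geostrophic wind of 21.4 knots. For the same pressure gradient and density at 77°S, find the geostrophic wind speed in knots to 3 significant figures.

16.1 knots

With the same pressure gradient and density, V_g ∝ 1/f ∝ 1/sin φ.
V₂ = V₁ · sin φ₁ / sin φ₂ = 21.4 × sin 47° / sin 77°
V₂ = 21.4 × 0.7314/0.9744 = 16.1 knots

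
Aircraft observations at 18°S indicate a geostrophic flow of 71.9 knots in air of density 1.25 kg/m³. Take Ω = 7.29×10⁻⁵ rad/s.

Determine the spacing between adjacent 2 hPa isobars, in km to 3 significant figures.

96.0 km

Coriolis parameter at 18°S:
f = 2Ω sin φ = 2 × 7.29×10⁻⁵ × sin 18° = 4.51×10⁻⁵ s⁻¹
Wind speed in SI: 71.9 knots = 37.0 m/s
Geostrophic balance rearranged: |∂P/∂n| = f ρ V_g
|∂P/∂n| = 4.51×10⁻⁵ × 1.25 × 37.0 = 2.08×10⁻³ Pa/m
Isobar spacing: Δn = ΔP/|∂P/∂n| = 200 Pa / 2.08×10⁻³ Pa/m = 96009 m ≈ 96.0 km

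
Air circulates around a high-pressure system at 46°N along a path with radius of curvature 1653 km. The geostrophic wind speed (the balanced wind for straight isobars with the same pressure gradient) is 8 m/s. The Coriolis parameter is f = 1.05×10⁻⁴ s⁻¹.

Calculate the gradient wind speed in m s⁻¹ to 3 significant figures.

Around a high, pressure-gradient force acts outward with centrifugal, so Coriolis balances both:
fV = (1/ρ)|∂P/∂n| + V²/R  →  V² − fR·V + fR·V_g = 0
With fR = 1.05×10⁻⁴ × 1653×10³ m = 174 m/s:
V = [fR − √((fR)² − 4 fR V_g)]/2 = [174 − √(174² − 4×174×8)]/2 = 8.41 m/s
Supergeostrophic (V > V_g = 8 m/s), as expected around a high.

8.41 m s⁻¹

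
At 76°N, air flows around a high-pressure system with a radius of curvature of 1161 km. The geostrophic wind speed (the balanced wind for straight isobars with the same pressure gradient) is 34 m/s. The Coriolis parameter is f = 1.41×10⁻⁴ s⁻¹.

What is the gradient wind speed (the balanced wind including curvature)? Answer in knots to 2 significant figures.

Around a high, pressure-gradient force acts outward with centrifugal, so Coriolis balances both:
fV = (1/ρ)|∂P/∂n| + V²/R  →  V² − fR·V + fR·V_g = 0
With fR = 1.41×10⁻⁴ × 1161×10³ m = 164 m/s:
V = [fR − √((fR)² − 4 fR V_g)]/2 = [164 − √(164² − 4×164×34)]/2 = 48.2 m/s
Supergeostrophic (V > V_g = 34 m/s), as expected around a high.
Converting: 48.2 m/s × 1.944 = 94 knots

94 knots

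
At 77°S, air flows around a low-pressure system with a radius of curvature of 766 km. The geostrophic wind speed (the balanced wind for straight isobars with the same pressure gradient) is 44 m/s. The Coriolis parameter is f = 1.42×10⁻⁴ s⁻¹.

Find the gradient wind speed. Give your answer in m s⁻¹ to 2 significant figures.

34 m s⁻¹

Around a low, centrifugal force acts outward with Coriolis, so pressure-gradient force balances both:
(1/ρ)|∂P/∂n| = fV + V²/R  →  V² + fR·V − fR·V_g = 0
With fR = 1.42×10⁻⁴ × 766×10³ m = 109 m/s:
V = [−fR + √((fR)² + 4 fR V_g)]/2 = [−109 + √(109² + 4×109×44)]/2 = 33.6 m/s
Subgeostrophic (V < V_g = 44 m/s), as expected around a low.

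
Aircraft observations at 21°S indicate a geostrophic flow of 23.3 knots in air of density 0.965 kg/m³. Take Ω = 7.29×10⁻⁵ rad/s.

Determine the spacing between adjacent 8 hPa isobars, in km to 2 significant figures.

1300 km

Coriolis parameter at 21°S:
f = 2Ω sin φ = 2 × 7.29×10⁻⁵ × sin 21° = 5.23×10⁻⁵ s⁻¹
Wind speed in SI: 23.3 knots = 12.0 m/s
Geostrophic balance rearranged: |∂P/∂n| = f ρ V_g
|∂P/∂n| = 5.23×10⁻⁵ × 0.965 × 12.0 = 6.04×10⁻⁴ Pa/m
Isobar spacing: Δn = ΔP/|∂P/∂n| = 800 Pa / 6.04×10⁻⁴ Pa/m = 1323677 m ≈ 1300 km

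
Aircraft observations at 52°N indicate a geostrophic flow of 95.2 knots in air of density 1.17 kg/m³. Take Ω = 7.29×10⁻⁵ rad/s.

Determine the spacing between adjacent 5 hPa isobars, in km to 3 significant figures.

75.9 km

Coriolis parameter at 52°N:
f = 2Ω sin φ = 2 × 7.29×10⁻⁵ × sin 52° = 1.15×10⁻⁴ s⁻¹
Wind speed in SI: 95.2 knots = 49.0 m/s
Geostrophic balance rearranged: |∂P/∂n| = f ρ V_g
|∂P/∂n| = 1.15×10⁻⁴ × 1.17 × 49.0 = 6.58×10⁻³ Pa/m
Isobar spacing: Δn = ΔP/|∂P/∂n| = 500 Pa / 6.58×10⁻³ Pa/m = 75949 m ≈ 75.9 km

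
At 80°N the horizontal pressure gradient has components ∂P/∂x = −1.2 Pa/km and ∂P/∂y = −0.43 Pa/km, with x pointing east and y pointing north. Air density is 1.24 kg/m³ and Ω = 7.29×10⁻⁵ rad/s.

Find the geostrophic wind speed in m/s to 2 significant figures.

7.2 m/s

Coriolis parameter at 80°N:
f = 2Ω sin φ = 2 × 7.29×10⁻⁵ × sin 80° = 1.44×10⁻⁴ s⁻¹
Component geostrophic relations (x east, y north):
u_g = −(1/(fρ)) ∂P/∂y,  v_g = (1/(fρ)) ∂P/∂x
u_g = −(−0.43×10⁻³)/(1.44×10⁻⁴ × 1.24) = 2.42 m/s;  v_g = (−1.2×10⁻³)/(1.44×10⁻⁴ × 1.24) = −6.74 m/s
|V_g| = √(u_g² + v_g²) = 7.16 m/s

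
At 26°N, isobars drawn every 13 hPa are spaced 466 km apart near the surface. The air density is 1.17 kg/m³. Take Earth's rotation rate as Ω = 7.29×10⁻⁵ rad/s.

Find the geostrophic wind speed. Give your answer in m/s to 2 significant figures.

37 m/s

Coriolis parameter at 26°N:
f = 2Ω sin φ = 2 × 7.29×10⁻⁵ × sin 26° = 6.39×10⁻⁵ s⁻¹
Pressure gradient: |∂P/∂n| = 1300 Pa / 466000 m = 2.79×10⁻³ Pa/m
Geostrophic balance (pressure-gradient force = Coriolis force):
V_g = (1/(fρ)) |∂P/∂n| = 2.79×10⁻³ / (6.39×10⁻⁵ × 1.17) = 37.3 m/s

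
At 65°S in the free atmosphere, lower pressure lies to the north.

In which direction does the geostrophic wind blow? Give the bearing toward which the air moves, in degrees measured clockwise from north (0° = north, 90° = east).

The pressure-gradient force points toward the north (bearing 000°).
Geostrophic balance: in the Southern Hemisphere the Coriolis force deflects motion to the left, so the geostrophic wind blows 90° to the left of the pressure-gradient force (low pressure on the right).
Rotating 000° by 90° counterclockwise gives 270° — the wind blows toward the west.

270°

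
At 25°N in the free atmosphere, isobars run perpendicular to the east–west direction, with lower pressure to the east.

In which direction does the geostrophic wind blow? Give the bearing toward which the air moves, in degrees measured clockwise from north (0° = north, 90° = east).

180°

The pressure-gradient force points toward the east (bearing 090°).
Geostrophic balance: in the Northern Hemisphere the Coriolis force deflects motion to the right, so the geostrophic wind blows 90° to the right of the pressure-gradient force (low pressure on the left).
Rotating 090° by 90° clockwise gives 180° — the wind blows toward the south.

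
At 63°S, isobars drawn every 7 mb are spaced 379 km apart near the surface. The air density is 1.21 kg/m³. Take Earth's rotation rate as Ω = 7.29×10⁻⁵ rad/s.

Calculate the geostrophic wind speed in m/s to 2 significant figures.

Coriolis parameter at 63°S:
f = 2Ω sin φ = 2 × 7.29×10⁻⁵ × sin 63° = 1.30×10⁻⁴ s⁻¹
Pressure gradient: |∂P/∂n| = 700 Pa / 379000 m = 1.85×10⁻³ Pa/m
Geostrophic balance (pressure-gradient force = Coriolis force):
V_g = (1/(fρ)) |∂P/∂n| = 1.85×10⁻³ / (1.30×10⁻⁴ × 1.21) = 11.7 m/s

12 m/s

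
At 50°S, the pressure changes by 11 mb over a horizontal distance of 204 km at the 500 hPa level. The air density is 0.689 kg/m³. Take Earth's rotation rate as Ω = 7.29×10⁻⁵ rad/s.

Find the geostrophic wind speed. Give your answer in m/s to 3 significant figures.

Coriolis parameter at 50°S:
f = 2Ω sin φ = 2 × 7.29×10⁻⁵ × sin 50° = 1.12×10⁻⁴ s⁻¹
Pressure gradient: |∂P/∂n| = 1100 Pa / 204000 m = 5.39×10⁻³ Pa/m
Geostrophic balance (pressure-gradient force = Coriolis force):
V_g = (1/(fρ)) |∂P/∂n| = 5.39×10⁻³ / (1.12×10⁻⁴ × 0.689) = 70.1 m/s

70.1 m/s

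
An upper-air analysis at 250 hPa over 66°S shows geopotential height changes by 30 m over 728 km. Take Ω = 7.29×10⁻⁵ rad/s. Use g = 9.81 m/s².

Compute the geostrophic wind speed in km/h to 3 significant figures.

Coriolis parameter at 66°S:
f = 2Ω sin φ = 2 × 7.29×10⁻⁵ × sin 66° = 1.33×10⁻⁴ s⁻¹
Height gradient: |∂Z/∂n| = 30 m / 728000 m = 4.12×10⁻⁵
On a pressure surface, geostrophic balance gives V_g = (g/f)|∂Z/∂n|:
V_g = 9.81 × 4.12×10⁻⁵ / 1.33×10⁻⁴ = 3.04 m/s
Converting: 3.04 m/s × 3.6 = 10.9 km/h

10.9 km/h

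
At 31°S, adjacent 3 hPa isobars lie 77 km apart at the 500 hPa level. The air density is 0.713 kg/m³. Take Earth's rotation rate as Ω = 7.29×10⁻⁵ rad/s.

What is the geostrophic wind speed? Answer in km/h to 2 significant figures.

Coriolis parameter at 31°S:
f = 2Ω sin φ = 2 × 7.29×10⁻⁵ × sin 31° = 7.51×10⁻⁵ s⁻¹
Pressure gradient: |∂P/∂n| = 300 Pa / 77000 m = 3.90×10⁻³ Pa/m
Geostrophic balance (pressure-gradient force = Coriolis force):
V_g = (1/(fρ)) |∂P/∂n| = 3.90×10⁻³ / (7.51×10⁻⁵ × 0.713) = 72.8 m/s
Converting: 72.8 m/s × 3.6 = 260 km/h

260 km/h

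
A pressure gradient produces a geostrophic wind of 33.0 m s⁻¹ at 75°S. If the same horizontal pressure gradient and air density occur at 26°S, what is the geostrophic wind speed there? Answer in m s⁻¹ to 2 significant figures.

73 m s⁻¹

With the same pressure gradient and density, V_g ∝ 1/f ∝ 1/sin φ.
V₂ = V₁ · sin φ₁ / sin φ₂ = 33.0 × sin 75° / sin 26°
V₂ = 33.0 × 0.9659/0.4384 = 73 m s⁻¹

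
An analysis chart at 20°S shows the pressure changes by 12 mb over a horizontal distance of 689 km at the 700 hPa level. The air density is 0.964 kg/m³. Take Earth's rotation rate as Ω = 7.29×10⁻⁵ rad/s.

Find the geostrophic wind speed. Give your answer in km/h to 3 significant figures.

130 km/h

Coriolis parameter at 20°S:
f = 2Ω sin φ = 2 × 7.29×10⁻⁵ × sin 20° = 4.99×10⁻⁵ s⁻¹
Pressure gradient: |∂P/∂n| = 1200 Pa / 689000 m = 1.74×10⁻³ Pa/m
Geostrophic balance (pressure-gradient force = Coriolis force):
V_g = (1/(fρ)) |∂P/∂n| = 1.74×10⁻³ / (4.99×10⁻⁵ × 0.964) = 36.2 m/s
Converting: 36.2 m/s × 3.6 = 130 km/h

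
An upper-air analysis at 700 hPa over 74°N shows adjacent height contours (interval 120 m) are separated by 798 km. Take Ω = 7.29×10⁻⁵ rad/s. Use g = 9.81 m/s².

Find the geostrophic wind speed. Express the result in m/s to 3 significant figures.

Coriolis parameter at 74°N:
f = 2Ω sin φ = 2 × 7.29×10⁻⁵ × sin 74° = 1.40×10⁻⁴ s⁻¹
Height gradient: |∂Z/∂n| = 120 m / 798000 m = 1.50×10⁻⁴
On a pressure surface, geostrophic balance gives V_g = (g/f)|∂Z/∂n|:
V_g = 9.81 × 1.50×10⁻⁴ / 1.40×10⁻⁴ = 10.5 m/s

10.5 m/s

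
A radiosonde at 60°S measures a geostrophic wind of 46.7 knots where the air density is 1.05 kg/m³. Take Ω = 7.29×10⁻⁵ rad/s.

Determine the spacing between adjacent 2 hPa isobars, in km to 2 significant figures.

63 km

Coriolis parameter at 60°S:
f = 2Ω sin φ = 2 × 7.29×10⁻⁵ × sin 60° = 1.26×10⁻⁴ s⁻¹
Wind speed in SI: 46.7 knots = 24.0 m/s
Geostrophic balance rearranged: |∂P/∂n| = f ρ V_g
|∂P/∂n| = 1.26×10⁻⁴ × 1.05 × 24.0 = 3.19×10⁻³ Pa/m
Isobar spacing: Δn = ΔP/|∂P/∂n| = 200 Pa / 3.19×10⁻³ Pa/m = 62791 m ≈ 63 km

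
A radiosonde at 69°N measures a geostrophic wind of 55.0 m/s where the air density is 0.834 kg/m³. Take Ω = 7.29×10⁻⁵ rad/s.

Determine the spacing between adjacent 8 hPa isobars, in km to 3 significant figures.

128 km

Coriolis parameter at 69°N:
f = 2Ω sin φ = 2 × 7.29×10⁻⁵ × sin 69° = 1.36×10⁻⁴ s⁻¹
Geostrophic balance rearranged: |∂P/∂n| = f ρ V_g
|∂P/∂n| = 1.36×10⁻⁴ × 0.834 × 55.0 = 6.24×10⁻³ Pa/m
Isobar spacing: Δn = ΔP/|∂P/∂n| = 800 Pa / 6.24×10⁻³ Pa/m = 128130 m ≈ 128 km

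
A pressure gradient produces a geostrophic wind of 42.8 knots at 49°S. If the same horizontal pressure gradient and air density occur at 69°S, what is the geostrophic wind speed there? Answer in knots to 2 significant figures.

35 knots

With the same pressure gradient and density, V_g ∝ 1/f ∝ 1/sin φ.
V₂ = V₁ · sin φ₁ / sin φ₂ = 42.8 × sin 49° / sin 69°
V₂ = 42.8 × 0.7547/0.9336 = 35 knots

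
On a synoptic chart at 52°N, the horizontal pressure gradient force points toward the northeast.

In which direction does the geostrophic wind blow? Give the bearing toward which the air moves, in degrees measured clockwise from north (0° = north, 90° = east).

The pressure-gradient force points toward the northeast (bearing 045°).
Geostrophic balance: in the Northern Hemisphere the Coriolis force deflects motion to the right, so the geostrophic wind blows 90° to the right of the pressure-gradient force (low pressure on the left).
Rotating 045° by 90° clockwise gives 135° — the wind blows toward the southeast.

135°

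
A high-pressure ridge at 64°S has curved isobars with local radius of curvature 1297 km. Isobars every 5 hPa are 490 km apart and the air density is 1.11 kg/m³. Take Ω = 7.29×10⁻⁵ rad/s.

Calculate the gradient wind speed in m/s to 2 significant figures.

7.3 m/s

Coriolis parameter at 64°S:
f = 2Ω sin φ = 2 × 7.29×10⁻⁵ × sin 64° = 1.31×10⁻⁴ s⁻¹
Pressure gradient: |∂P/∂n| = 500 Pa / 490000 m = 1.02×10⁻³ Pa/m
Geostrophic speed: V_g = |∂P/∂n|/(fρ) = 1.02×10⁻³/(1.31×10⁻⁴ × 1.11) = 7.02 m/s
Around a high, pressure-gradient force acts outward with centrifugal, so Coriolis balances both:
fV = (1/ρ)|∂P/∂n| + V²/R  →  V² − fR·V + fR·V_g = 0
With fR = 1.31×10⁻⁴ × 1297×10³ m = 170 m/s:
V = [fR − √((fR)² − 4 fR V_g)]/2 = [170 − √(170² − 4×170×7.02)]/2 = 7.33 m/s
Supergeostrophic (V > V_g = 7.02 m/s), as expected around a high.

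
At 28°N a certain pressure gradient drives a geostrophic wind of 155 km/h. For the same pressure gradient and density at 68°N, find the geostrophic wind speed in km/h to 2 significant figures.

With the same pressure gradient and density, V_g ∝ 1/f ∝ 1/sin φ.
V₂ = V₁ · sin φ₁ / sin φ₂ = 155 × sin 28° / sin 68°
V₂ = 155 × 0.4695/0.9272 = 78 km/h

78 km/h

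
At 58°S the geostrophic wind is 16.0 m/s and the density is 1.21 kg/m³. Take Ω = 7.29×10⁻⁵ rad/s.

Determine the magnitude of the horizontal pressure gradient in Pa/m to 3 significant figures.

Coriolis parameter at 58°S:
f = 2Ω sin φ = 2 × 7.29×10⁻⁵ × sin 58° = 1.24×10⁻⁴ s⁻¹
Geostrophic balance rearranged: |∂P/∂n| = f ρ V_g
|∂P/∂n| = 1.24×10⁻⁴ × 1.21 × 16.0 = 2.39×10⁻³ Pa/m

2.39×10⁻³ Pa/m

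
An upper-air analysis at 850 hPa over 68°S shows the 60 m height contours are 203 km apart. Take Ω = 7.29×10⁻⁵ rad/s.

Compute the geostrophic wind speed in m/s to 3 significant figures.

Coriolis parameter at 68°S:
f = 2Ω sin φ = 2 × 7.29×10⁻⁵ × sin 68° = 1.35×10⁻⁴ s⁻¹
Height gradient: |∂Z/∂n| = 60 m / 203000 m = 2.96×10⁻⁴
On a pressure surface, geostrophic balance gives V_g = (g/f)|∂Z/∂n|:
V_g = 9.81 × 2.96×10⁻⁴ / 1.35×10⁻⁴ = 21.4 m/s

21.4 m/s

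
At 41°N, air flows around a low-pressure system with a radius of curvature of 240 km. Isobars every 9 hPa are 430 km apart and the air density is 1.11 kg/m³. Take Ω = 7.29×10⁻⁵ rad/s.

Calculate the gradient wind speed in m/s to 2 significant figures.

13 m/s

Coriolis parameter at 41°N:
f = 2Ω sin φ = 2 × 7.29×10⁻⁵ × sin 41° = 9.57×10⁻⁵ s⁻¹
Pressure gradient: |∂P/∂n| = 900 Pa / 430000 m = 2.09×10⁻³ Pa/m
Geostrophic speed: V_g = |∂P/∂n|/(fρ) = 2.09×10⁻³/(9.57×10⁻⁵ × 1.11) = 19.7 m/s
Around a low, centrifugal force acts outward with Coriolis, so pressure-gradient force balances both:
(1/ρ)|∂P/∂n| = fV + V²/R  →  V² + fR·V − fR·V_g = 0
With fR = 9.57×10⁻⁵ × 240×10³ m = 23.0 m/s:
V = [−fR + √((fR)² + 4 fR V_g)]/2 = [−23.0 + √(23.0² + 4×23.0×19.7)]/2 = 12.7 m/s
Subgeostrophic (V < V_g = 19.7 m/s), as expected around a low.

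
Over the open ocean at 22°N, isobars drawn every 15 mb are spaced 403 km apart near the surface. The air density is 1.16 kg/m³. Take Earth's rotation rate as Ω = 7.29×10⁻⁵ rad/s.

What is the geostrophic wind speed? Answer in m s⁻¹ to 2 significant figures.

Coriolis parameter at 22°N:
f = 2Ω sin φ = 2 × 7.29×10⁻⁵ × sin 22° = 5.46×10⁻⁵ s⁻¹
Pressure gradient: |∂P/∂n| = 1500 Pa / 403000 m = 3.72×10⁻³ Pa/m
Geostrophic balance (pressure-gradient force = Coriolis force):
V_g = (1/(fρ)) |∂P/∂n| = 3.72×10⁻³ / (5.46×10⁻⁵ × 1.16) = 58.7 m/s

59 m s⁻¹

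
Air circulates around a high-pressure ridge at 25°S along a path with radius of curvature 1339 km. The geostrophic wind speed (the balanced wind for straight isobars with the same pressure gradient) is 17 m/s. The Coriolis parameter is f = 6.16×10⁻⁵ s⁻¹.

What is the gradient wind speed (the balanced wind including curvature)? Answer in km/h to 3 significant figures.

86.3 km/h

Around a high, pressure-gradient force acts outward with centrifugal, so Coriolis balances both:
fV = (1/ρ)|∂P/∂n| + V²/R  →  V² − fR·V + fR·V_g = 0
With fR = 6.16×10⁻⁵ × 1339×10³ m = 82.5 m/s:
V = [fR − √((fR)² − 4 fR V_g)]/2 = [82.5 − √(82.5² − 4×82.5×17)]/2 = 24 m/s
Supergeostrophic (V > V_g = 17 m/s), as expected around a high.
Converting: 24 m/s × 3.6 = 86.3 km/h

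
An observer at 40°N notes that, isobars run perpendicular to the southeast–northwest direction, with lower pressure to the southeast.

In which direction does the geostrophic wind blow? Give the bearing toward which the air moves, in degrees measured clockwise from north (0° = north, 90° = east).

The pressure-gradient force points toward the southeast (bearing 135°).
Geostrophic balance: in the Northern Hemisphere the Coriolis force deflects motion to the right, so the geostrophic wind blows 90° to the right of the pressure-gradient force (low pressure on the left).
Rotating 135° by 90° clockwise gives 225° — the wind blows toward the southwest.

225°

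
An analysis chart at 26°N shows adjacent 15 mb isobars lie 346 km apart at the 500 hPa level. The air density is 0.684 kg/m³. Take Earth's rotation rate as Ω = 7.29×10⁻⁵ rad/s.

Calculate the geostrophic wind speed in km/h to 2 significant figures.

360 km/h

Coriolis parameter at 26°N:
f = 2Ω sin φ = 2 × 7.29×10⁻⁵ × sin 26° = 6.39×10⁻⁵ s⁻¹
Pressure gradient: |∂P/∂n| = 1500 Pa / 346000 m = 4.34×10⁻³ Pa/m
Geostrophic balance (pressure-gradient force = Coriolis force):
V_g = (1/(fρ)) |∂P/∂n| = 4.34×10⁻³ / (6.39×10⁻⁵ × 0.684) = 99.2 m/s
Converting: 99.2 m/s × 3.6 = 360 km/h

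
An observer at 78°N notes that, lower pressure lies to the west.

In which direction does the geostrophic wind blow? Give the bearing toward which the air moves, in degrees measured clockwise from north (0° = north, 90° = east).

000°

The pressure-gradient force points toward the west (bearing 270°).
Geostrophic balance: in the Northern Hemisphere the Coriolis force deflects motion to the right, so the geostrophic wind blows 90° to the right of the pressure-gradient force (low pressure on the left).
Rotating 270° by 90° clockwise gives 000° — the wind blows toward the north.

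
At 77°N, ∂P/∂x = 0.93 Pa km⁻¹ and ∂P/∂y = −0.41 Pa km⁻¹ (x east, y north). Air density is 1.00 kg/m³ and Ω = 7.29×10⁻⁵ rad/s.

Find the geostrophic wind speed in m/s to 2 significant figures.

7.2 m/s

Coriolis parameter at 77°N:
f = 2Ω sin φ = 2 × 7.29×10⁻⁵ × sin 77° = 1.42×10⁻⁴ s⁻¹
Component geostrophic relations (x east, y north):
u_g = −(1/(fρ)) ∂P/∂y,  v_g = (1/(fρ)) ∂P/∂x
u_g = −(−0.41×10⁻³)/(1.42×10⁻⁴ × 1.00) = 2.89 m/s;  v_g = (0.93×10⁻³)/(1.42×10⁻⁴ × 1.00) = 6.55 m/s
|V_g| = √(u_g² + v_g²) = 7.15 m/s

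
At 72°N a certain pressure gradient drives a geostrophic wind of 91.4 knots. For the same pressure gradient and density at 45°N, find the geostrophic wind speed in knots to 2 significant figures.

120 knots

With the same pressure gradient and density, V_g ∝ 1/f ∝ 1/sin φ.
V₂ = V₁ · sin φ₁ / sin φ₂ = 91.4 × sin 72° / sin 45°
V₂ = 91.4 × 0.9511/0.7071 = 120 knots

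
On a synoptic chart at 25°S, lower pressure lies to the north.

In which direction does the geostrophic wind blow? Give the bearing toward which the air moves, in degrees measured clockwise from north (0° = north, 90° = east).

The pressure-gradient force points toward the north (bearing 000°).
Geostrophic balance: in the Southern Hemisphere the Coriolis force deflects motion to the left, so the geostrophic wind blows 90° to the left of the pressure-gradient force (low pressure on the right).
Rotating 000° by 90° counterclockwise gives 270° — the wind blows toward the west.

270°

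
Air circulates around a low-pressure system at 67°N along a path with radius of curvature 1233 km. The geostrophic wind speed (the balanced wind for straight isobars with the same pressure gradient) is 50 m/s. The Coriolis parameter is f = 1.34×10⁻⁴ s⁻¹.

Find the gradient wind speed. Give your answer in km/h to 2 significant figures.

Around a low, centrifugal force acts outward with Coriolis, so pressure-gradient force balances both:
(1/ρ)|∂P/∂n| = fV + V²/R  →  V² + fR·V − fR·V_g = 0
With fR = 1.34×10⁻⁴ × 1233×10³ m = 165 m/s:
V = [−fR + √((fR)² + 4 fR V_g)]/2 = [−165 + √(165² + 4×165×50)]/2 = 40.2 m/s
Subgeostrophic (V < V_g = 50 m/s), as expected around a low.
Converting: 40.2 m/s × 3.6 = 140 km/h

140 km/h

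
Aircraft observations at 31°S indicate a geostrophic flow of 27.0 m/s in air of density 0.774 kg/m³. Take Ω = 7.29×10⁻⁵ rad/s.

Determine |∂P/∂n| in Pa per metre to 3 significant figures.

1.57×10⁻³ Pa/m

Coriolis parameter at 31°S:
f = 2Ω sin φ = 2 × 7.29×10⁻⁵ × sin 31° = 7.51×10⁻⁵ s⁻¹
Geostrophic balance rearranged: |∂P/∂n| = f ρ V_g
|∂P/∂n| = 7.51×10⁻⁵ × 0.774 × 27.0 = 1.57×10⁻³ Pa/m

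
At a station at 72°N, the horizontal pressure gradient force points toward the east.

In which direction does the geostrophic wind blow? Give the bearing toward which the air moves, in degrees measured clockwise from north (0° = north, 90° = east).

The pressure-gradient force points toward the east (bearing 090°).
Geostrophic balance: in the Northern Hemisphere the Coriolis force deflects motion to the right, so the geostrophic wind blows 90° to the right of the pressure-gradient force (low pressure on the left).
Rotating 090° by 90° clockwise gives 180° — the wind blows toward the south.

180°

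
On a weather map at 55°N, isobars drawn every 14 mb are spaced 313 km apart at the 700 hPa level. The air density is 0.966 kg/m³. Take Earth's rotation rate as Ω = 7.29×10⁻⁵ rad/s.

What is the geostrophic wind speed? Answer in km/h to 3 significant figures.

140 km/h

Coriolis parameter at 55°N:
f = 2Ω sin φ = 2 × 7.29×10⁻⁵ × sin 55° = 1.19×10⁻⁴ s⁻¹
Pressure gradient: |∂P/∂n| = 1400 Pa / 313000 m = 4.47×10⁻³ Pa/m
Geostrophic balance (pressure-gradient force = Coriolis force):
V_g = (1/(fρ)) |∂P/∂n| = 4.47×10⁻³ / (1.19×10⁻⁴ × 0.966) = 38.8 m/s
Converting: 38.8 m/s × 3.6 = 140 km/h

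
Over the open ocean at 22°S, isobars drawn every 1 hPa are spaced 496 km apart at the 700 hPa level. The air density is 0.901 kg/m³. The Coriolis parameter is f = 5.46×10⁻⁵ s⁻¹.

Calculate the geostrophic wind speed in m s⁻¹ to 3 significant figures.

4.10 m s⁻¹

Pressure gradient: |∂P/∂n| = 100 Pa / 496000 m = 2.02×10⁻⁴ Pa/m
Geostrophic balance (pressure-gradient force = Coriolis force):
V_g = (1/(fρ)) |∂P/∂n| = 2.02×10⁻⁴ / (5.46×10⁻⁵ × 0.901) = 4.10 m/s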